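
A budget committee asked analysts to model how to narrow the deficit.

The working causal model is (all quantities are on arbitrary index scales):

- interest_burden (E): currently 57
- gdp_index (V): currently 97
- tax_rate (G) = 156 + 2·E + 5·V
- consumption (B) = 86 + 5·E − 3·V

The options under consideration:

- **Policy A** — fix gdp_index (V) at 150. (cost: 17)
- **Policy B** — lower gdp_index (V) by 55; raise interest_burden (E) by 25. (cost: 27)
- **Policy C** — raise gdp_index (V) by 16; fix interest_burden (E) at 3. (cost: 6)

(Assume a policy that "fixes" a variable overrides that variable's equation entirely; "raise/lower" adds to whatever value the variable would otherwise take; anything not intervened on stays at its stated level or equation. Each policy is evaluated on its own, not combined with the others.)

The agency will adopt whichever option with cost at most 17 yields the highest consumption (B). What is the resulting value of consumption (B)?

-79

Policy A (V := 150):
  E = 57
  V = 150
  B = 86 + 5·57 − 3·150 = -79
Policy C (V + 16, E := 3):
  E = 3
  V = 97 + 16 = 113
  B = 86 + 5·3 − 3·113 = -238
Comparing — Policy A: B=-79, Policy C: B=-238. Highest is -79 (Policy A).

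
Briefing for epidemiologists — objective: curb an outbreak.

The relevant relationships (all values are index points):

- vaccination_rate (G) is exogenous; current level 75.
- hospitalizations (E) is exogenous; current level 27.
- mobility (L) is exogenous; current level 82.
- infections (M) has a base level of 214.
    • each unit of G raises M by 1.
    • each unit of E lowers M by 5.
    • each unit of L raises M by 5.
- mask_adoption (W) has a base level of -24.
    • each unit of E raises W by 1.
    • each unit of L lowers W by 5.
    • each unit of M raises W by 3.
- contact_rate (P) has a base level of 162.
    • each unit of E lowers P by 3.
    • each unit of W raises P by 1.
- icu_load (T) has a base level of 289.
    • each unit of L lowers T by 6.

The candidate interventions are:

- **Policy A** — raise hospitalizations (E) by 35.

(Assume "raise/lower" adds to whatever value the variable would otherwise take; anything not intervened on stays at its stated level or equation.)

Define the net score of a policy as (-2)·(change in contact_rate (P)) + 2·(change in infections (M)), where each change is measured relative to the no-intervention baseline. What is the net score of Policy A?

840

Baseline:
  G = 75
  E = 27
  L = 82
  M = 214 + 75 − 5·27 + 5·82 = 564
  W = -24 + 27 − 5·82 + 3·564 = 1285
  P = 162 − 3·27 + 1285 = 1366
Policy A (E + 35):
  G = 75
  E = 27 + 35 = 62
  L = 82
  M = 214 + 75 − 5·62 + 5·82 = 389
  W = -24 + 62 − 5·82 + 3·389 = 795
  P = 162 − 3·62 + 795 = 771
ΔP = 771 − 1366 = -595; ΔM = 389 − 564 = -175
Score = (-2)·(-595) + 2·(-175) = 840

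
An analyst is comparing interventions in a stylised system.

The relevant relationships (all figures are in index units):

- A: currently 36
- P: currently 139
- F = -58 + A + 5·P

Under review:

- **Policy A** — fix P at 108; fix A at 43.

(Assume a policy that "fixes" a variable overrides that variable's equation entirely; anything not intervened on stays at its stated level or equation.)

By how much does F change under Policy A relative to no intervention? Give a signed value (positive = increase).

Baseline:
  A = 36
  P = 139
  F = -58 + 36 + 5·139 = 673
Policy A (P := 108, A := 43):
  A = 43
  P = 108
  F = -58 + 43 + 5·108 = 525
Change in F: 525 − 673 = -148

-148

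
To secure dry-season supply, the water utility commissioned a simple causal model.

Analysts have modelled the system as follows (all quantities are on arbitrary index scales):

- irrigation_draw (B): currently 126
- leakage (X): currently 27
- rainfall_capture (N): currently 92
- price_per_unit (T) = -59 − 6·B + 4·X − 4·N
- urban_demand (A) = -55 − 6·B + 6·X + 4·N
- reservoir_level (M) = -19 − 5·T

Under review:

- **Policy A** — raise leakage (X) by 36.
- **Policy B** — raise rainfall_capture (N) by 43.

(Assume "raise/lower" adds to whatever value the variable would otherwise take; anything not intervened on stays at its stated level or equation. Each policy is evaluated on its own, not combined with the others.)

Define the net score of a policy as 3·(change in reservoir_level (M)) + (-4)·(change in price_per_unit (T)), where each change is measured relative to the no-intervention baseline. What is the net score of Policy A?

-2736

Baseline:
  B = 126
  X = 27
  N = 92
  T = -59 − 6·126 + 4·27 − 4·92 = -1075
  M = -19 − 5·(-1075) = 5356
Policy A (X + 36):
  B = 126
  X = 27 + 36 = 63
  N = 92
  T = -59 − 6·126 + 4·63 − 4·92 = -931
  M = -19 − 5·(-931) = 4636
ΔM = 4636 − 5356 = -720; ΔT = -931 − (-1075) = 144
Score = 3·(-720) + (-4)·144 = -2736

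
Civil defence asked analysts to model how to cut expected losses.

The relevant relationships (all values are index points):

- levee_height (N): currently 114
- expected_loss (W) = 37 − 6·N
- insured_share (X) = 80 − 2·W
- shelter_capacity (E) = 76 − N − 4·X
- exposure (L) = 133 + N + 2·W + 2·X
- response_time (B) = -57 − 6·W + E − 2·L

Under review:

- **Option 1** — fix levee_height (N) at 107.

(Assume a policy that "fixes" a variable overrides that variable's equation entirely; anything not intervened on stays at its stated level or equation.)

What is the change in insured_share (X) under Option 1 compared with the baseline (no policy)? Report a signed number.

Baseline:
  N = 114
  W = 37 − 6·114 = -647
  X = 80 − 2·(-647) = 1374
Option 1 (N := 107):
  N = 107
  W = 37 − 6·107 = -605
  X = 80 − 2·(-605) = 1290
Change in X: 1290 − 1374 = -84

-84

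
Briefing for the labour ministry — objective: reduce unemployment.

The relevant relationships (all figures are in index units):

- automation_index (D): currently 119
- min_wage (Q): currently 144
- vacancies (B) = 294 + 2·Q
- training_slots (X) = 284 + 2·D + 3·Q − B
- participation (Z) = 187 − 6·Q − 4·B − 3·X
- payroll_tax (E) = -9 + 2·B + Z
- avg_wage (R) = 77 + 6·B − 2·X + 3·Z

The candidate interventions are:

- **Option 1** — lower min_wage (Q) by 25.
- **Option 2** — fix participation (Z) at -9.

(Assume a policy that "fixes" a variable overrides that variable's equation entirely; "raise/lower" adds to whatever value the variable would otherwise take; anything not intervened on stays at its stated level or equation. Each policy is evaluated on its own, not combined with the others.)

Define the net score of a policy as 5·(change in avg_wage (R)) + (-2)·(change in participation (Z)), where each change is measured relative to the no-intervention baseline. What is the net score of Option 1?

4275

Baseline:
  D = 119
  Q = 144
  B = 294 + 2·144 = 582
  X = 284 + 2·119 + 3·144 − 582 = 372
  Z = 187 − 6·144 − 4·582 − 3·372 = -4121
  R = 77 + 6·582 − 2·372 + 3·(-4121) = -9538
Option 1 (Q − 25):
  D = 119
  Q = 144 − 25 = 119
  B = 294 + 2·119 = 532
  X = 284 + 2·119 + 3·119 − 532 = 347
  Z = 187 − 6·119 − 4·532 − 3·347 = -3696
  R = 77 + 6·532 − 2·347 + 3·(-3696) = -8513
ΔR = -8513 − (-9538) = 1025; ΔZ = -3696 − (-4121) = 425
Score = 5·1025 + (-2)·425 = 4275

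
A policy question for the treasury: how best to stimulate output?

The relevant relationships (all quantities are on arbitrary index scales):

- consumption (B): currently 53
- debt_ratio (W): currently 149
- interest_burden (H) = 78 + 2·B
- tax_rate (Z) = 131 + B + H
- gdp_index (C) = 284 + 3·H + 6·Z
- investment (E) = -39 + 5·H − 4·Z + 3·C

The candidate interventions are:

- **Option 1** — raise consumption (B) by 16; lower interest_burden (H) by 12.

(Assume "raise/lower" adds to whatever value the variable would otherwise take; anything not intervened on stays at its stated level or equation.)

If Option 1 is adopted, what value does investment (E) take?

9325

Option 1 (B + 16, H − 12):
  B = 53 + 16 = 69
  H = 78 + 2·69 (−12 from intervention) = 204
  Z = 131 + 69 + 204 = 404
  C = 284 + 3·204 + 6·404 = 3320
  E = -39 + 5·204 − 4·404 + 3·3320 = 9325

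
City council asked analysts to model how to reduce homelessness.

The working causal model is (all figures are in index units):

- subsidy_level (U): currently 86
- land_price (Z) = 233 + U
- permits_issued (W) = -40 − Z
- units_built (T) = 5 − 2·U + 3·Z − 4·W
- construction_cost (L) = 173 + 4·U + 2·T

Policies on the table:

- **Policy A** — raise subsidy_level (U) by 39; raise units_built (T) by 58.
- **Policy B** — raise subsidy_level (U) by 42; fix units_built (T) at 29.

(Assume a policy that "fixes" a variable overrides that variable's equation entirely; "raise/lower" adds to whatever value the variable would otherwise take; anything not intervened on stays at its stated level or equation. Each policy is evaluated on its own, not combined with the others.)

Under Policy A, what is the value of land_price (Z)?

358

Policy A (U + 39, T + 58):
  U = 86 + 39 = 125
  Z = 233 + 125 = 358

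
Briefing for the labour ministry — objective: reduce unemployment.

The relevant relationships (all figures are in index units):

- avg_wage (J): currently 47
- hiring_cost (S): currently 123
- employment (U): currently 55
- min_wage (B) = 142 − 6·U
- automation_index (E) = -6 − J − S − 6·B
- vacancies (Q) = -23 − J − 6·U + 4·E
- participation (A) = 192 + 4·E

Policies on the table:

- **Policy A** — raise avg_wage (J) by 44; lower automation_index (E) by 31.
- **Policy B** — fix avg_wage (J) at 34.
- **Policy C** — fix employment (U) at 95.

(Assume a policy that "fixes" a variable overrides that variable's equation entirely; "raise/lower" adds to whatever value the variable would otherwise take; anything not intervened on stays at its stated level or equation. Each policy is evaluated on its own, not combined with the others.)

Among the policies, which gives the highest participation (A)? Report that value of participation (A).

Policy A (J + 44, E − 31):
  J = 47 + 44 = 91
  S = 123
  U = 55
  B = 142 − 6·55 = -188
  E = -6 − 91 − 123 − 6·(-188) (−31 from intervention) = 877
  A = 192 + 4·877 = 3700
Policy B (J := 34):
  J = 34
  S = 123
  U = 55
  B = 142 − 6·55 = -188
  E = -6 − 34 − 123 − 6·(-188) = 965
  A = 192 + 4·965 = 4052
Policy C (U := 95):
  J = 47
  S = 123
  U = 95
  B = 142 − 6·95 = -428
  E = -6 − 47 − 123 − 6·(-428) = 2392
  A = 192 + 4·2392 = 9760
Comparing — Policy A: A=3700, Policy B: A=4052, Policy C: A=9760. Highest is 9760 (Policy C).

9760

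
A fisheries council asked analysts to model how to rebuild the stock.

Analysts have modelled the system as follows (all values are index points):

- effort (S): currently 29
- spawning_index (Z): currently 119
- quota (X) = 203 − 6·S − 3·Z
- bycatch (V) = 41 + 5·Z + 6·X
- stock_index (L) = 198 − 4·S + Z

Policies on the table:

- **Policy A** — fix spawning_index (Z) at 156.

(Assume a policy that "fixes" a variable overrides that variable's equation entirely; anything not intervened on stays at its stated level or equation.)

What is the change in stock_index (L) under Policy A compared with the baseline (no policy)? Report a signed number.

Baseline:
  S = 29
  Z = 119
  L = 198 − 4·29 + 119 = 201
Policy A (Z := 156):
  S = 29
  Z = 156
  L = 198 − 4·29 + 156 = 238
Change in L: 238 − 201 = 37

37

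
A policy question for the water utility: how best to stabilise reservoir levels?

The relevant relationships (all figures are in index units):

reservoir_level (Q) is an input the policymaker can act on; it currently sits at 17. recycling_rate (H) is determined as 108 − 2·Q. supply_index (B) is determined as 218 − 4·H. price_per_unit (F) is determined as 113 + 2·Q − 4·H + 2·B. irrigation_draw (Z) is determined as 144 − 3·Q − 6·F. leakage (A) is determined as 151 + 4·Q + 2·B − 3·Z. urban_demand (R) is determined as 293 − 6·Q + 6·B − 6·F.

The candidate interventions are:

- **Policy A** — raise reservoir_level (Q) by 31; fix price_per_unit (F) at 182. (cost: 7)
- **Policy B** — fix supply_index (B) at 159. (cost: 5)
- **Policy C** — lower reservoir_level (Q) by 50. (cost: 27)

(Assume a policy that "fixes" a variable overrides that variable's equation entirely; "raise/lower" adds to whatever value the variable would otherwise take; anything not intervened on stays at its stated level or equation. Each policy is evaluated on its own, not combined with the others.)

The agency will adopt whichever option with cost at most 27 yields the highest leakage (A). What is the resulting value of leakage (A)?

3959

Policy A (Q + 31, F := 182):
  Q = 17 + 31 = 48
  H = 108 − 2·48 = 12
  B = 218 − 4·12 = 170
  F = 182
  Z = 144 − 3·48 − 6·182 = -1092
  A = 151 + 4·48 + 2·170 − 3·(-1092) = 3959
Policy B (B := 159):
  Q = 17
  H = 108 − 2·17 = 74
  B = 159
  F = 113 + 2·17 − 4·74 + 2·159 = 169
  Z = 144 − 3·17 − 6·169 = -921
  A = 151 + 4·17 + 2·159 − 3·(-921) = 3300
Policy C (Q − 50):
  Q = 17 − 50 = -33
  H = 108 − 2·(-33) = 174
  B = 218 − 4·174 = -478
  F = 113 + 2·(-33) − 4·174 + 2·(-478) = -1605
  Z = 144 − 3·(-33) − 6·(-1605) = 9873
  A = 151 + 4·(-33) + 2·(-478) − 3·9873 = -30556
Comparing — Policy A: A=3959, Policy B: A=3300, Policy C: A=-30556. Highest is 3959 (Policy A).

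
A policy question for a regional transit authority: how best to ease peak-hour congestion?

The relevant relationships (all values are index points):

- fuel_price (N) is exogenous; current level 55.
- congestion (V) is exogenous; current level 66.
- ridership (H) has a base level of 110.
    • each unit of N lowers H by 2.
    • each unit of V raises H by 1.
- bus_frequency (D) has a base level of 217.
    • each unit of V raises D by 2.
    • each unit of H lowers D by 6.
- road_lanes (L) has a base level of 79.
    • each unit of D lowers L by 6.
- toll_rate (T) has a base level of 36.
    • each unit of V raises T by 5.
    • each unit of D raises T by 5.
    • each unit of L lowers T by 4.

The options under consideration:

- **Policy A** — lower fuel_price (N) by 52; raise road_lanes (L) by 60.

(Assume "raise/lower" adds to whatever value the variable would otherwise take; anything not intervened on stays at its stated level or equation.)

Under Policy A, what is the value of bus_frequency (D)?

-671

Policy A (N − 52, L + 60):
  N = 55 − 52 = 3
  V = 66
  H = 110 − 2·3 + 66 = 170
  D = 217 + 2·66 − 6·170 = -671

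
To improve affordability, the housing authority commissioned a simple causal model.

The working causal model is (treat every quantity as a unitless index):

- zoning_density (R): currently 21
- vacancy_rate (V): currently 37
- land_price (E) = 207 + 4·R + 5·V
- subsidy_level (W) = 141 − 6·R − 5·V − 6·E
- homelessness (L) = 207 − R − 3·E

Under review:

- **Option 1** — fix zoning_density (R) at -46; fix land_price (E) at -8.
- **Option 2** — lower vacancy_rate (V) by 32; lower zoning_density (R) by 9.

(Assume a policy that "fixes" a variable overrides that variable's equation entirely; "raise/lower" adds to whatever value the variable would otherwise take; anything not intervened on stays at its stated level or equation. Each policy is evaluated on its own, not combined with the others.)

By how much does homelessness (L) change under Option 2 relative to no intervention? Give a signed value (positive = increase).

Baseline:
  R = 21
  V = 37
  E = 207 + 4·21 + 5·37 = 476
  L = 207 − 21 − 3·476 = -1242
Option 2 (V − 32, R − 9):
  R = 21 − 9 = 12
  V = 37 − 32 = 5
  E = 207 + 4·12 + 5·5 = 280
  L = 207 − 12 − 3·280 = -645
Change in L: -645 − (-1242) = 597

597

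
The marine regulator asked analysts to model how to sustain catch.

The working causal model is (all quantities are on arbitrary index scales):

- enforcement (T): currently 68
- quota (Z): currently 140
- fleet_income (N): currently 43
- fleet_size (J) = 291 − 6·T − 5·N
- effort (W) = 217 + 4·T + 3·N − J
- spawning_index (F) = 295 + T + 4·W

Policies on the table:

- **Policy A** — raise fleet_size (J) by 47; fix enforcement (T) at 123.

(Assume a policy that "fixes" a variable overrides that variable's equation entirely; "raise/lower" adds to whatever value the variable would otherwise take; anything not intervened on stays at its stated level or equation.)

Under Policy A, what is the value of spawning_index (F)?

Policy A (J + 47, T := 123):
  T = 123
  N = 43
  J = 291 − 6·123 − 5·43 (+47 from intervention) = -615
  W = 217 + 4·123 + 3·43 − (-615) = 1453
  F = 295 + 123 + 4·1453 = 6230

6230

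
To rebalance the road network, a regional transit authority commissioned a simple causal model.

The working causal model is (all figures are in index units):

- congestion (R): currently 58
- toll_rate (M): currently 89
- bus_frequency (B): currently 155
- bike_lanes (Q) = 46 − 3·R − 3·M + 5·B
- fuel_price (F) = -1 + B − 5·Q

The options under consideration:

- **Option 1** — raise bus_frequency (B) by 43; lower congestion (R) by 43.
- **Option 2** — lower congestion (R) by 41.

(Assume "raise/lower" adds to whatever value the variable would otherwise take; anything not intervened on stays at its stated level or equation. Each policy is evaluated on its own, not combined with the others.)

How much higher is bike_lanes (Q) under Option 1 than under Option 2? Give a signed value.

Option 1 (B + 43, R − 43):
  R = 58 − 43 = 15
  M = 89
  B = 155 + 43 = 198
  Q = 46 − 3·15 − 3·89 + 5·198 = 724
Option 2 (R − 41):
  R = 58 − 41 = 17
  M = 89
  B = 155
  Q = 46 − 3·17 − 3·89 + 5·155 = 503
Q: 724 − 503 = 221

221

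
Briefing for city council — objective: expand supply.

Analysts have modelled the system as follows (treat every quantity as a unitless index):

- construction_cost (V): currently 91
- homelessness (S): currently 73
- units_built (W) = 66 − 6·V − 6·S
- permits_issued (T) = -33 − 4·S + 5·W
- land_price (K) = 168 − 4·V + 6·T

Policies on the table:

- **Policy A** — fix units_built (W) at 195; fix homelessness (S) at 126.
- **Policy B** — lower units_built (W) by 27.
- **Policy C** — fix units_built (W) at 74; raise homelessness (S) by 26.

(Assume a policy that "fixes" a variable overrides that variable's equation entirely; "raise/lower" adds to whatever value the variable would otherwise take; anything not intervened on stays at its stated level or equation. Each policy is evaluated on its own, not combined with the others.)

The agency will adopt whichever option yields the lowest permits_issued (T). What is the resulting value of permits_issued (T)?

Policy A (W := 195, S := 126):
  V = 91
  S = 126
  W = 195
  T = -33 − 4·126 + 5·195 = 438
Policy B (W − 27):
  V = 91
  S = 73
  W = 66 − 6·91 − 6·73 (−27 from intervention) = -945
  T = -33 − 4·73 + 5·(-945) = -5050
Policy C (W := 74, S + 26):
  V = 91
  S = 73 + 26 = 99
  W = 74
  T = -33 − 4·99 + 5·74 = -59
Comparing — Policy A: T=438, Policy B: T=-5050, Policy C: T=-59. Lowest is -5050 (Policy B).

-5050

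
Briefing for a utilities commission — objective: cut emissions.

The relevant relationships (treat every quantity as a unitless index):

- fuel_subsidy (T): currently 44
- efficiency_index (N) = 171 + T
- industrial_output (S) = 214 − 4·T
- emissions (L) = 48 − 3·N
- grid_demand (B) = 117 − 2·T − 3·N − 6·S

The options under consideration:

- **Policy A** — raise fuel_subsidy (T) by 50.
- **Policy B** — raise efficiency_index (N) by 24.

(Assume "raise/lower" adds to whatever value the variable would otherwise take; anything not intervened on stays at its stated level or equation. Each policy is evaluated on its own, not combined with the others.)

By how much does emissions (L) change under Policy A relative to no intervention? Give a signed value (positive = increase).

-150

Baseline:
  T = 44
  N = 171 + 44 = 215
  L = 48 − 3·215 = -597
Policy A (T + 50):
  T = 44 + 50 = 94
  N = 171 + 94 = 265
  L = 48 − 3·265 = -747
Change in L: -747 − (-597) = -150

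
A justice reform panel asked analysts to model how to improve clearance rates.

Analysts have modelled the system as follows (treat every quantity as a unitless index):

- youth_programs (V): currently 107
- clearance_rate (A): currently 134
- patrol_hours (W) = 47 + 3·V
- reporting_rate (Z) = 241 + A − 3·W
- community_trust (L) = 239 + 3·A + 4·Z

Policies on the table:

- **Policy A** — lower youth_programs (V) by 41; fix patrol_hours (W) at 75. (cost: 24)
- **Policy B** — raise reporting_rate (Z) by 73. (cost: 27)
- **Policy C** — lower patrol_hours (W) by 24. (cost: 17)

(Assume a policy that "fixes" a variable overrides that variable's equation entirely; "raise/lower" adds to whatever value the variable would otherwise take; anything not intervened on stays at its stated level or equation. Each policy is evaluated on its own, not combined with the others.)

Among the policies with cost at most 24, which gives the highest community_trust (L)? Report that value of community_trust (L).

Policy A (V − 41, W := 75):
  V = 107 − 41 = 66
  A = 134
  W = 75
  Z = 241 + 134 − 3·75 = 150
  L = 239 + 3·134 + 4·150 = 1241
Policy C (W − 24):
  V = 107
  A = 134
  W = 47 + 3·107 (−24 from intervention) = 344
  Z = 241 + 134 − 3·344 = -657
  L = 239 + 3·134 + 4·(-657) = -1987
Comparing — Policy A: L=1241, Policy C: L=-1987. Highest is 1241 (Policy A).

1241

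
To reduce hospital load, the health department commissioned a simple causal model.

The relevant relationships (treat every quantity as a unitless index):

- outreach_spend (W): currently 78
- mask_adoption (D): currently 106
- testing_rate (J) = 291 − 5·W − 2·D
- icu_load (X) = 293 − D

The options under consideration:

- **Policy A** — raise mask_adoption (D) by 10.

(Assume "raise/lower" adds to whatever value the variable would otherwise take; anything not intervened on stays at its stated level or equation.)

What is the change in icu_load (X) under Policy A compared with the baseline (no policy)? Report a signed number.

-10

Baseline:
  D = 106
  X = 293 − 106 = 187
Policy A (D + 10):
  D = 106 + 10 = 116
  X = 293 − 116 = 177
Change in X: 177 − 187 = -10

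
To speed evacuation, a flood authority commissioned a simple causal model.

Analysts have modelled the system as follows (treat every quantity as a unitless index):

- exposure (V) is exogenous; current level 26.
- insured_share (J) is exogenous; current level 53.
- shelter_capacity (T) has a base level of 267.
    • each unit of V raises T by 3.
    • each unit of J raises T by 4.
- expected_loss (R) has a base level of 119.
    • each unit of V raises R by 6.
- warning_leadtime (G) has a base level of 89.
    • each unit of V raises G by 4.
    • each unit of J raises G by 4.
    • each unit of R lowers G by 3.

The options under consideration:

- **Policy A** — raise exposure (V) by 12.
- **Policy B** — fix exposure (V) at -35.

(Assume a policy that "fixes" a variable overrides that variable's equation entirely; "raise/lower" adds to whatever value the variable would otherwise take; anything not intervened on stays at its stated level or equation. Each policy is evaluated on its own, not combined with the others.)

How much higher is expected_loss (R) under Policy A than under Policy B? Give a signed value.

438

Policy A (V + 12):
  V = 26 + 12 = 38
  R = 119 + 6·38 = 347
Policy B (V := -35):
  V = -35
  R = 119 + 6·(-35) = -91
R: 347 − (-91) = 438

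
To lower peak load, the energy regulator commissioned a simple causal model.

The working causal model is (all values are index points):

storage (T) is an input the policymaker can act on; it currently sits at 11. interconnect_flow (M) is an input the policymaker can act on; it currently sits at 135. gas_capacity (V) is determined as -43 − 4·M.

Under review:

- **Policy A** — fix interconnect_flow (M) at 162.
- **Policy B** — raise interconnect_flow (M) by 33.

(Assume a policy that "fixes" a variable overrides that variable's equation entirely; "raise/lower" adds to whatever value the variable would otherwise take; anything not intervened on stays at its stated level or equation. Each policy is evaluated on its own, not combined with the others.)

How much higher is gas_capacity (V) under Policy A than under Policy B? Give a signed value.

Policy A (M := 162):
  M = 162
  V = -43 − 4·162 = -691
Policy B (M + 33):
  M = 135 + 33 = 168
  V = -43 − 4·168 = -715
V: -691 − (-715) = 24

24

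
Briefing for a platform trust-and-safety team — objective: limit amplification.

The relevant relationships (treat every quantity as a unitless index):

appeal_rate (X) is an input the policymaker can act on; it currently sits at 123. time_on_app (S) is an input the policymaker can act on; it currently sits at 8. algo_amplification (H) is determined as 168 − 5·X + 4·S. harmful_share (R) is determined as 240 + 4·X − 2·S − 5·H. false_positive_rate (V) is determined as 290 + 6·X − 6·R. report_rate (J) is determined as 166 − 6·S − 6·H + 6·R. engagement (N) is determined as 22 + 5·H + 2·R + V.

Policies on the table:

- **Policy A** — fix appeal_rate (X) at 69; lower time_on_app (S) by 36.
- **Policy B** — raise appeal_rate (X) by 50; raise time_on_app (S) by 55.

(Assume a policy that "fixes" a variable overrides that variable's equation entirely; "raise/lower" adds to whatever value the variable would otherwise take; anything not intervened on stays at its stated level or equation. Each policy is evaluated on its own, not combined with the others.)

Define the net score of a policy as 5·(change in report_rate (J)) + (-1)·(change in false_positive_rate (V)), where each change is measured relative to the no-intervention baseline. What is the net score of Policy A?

Baseline:
  X = 123
  S = 8
  H = 168 − 5·123 + 4·8 = -415
  R = 240 + 4·123 − 2·8 − 5·(-415) = 2791
  V = 290 + 6·123 − 6·2791 = -15718
  J = 166 − 6·8 − 6·(-415) + 6·2791 = 19354
Policy A (X := 69, S − 36):
  X = 69
  S = 8 − 36 = -28
  H = 168 − 5·69 + 4·(-28) = -289
  R = 240 + 4·69 − 2·(-28) − 5·(-289) = 2017
  V = 290 + 6·69 − 6·2017 = -11398
  J = 166 − 6·(-28) − 6·(-289) + 6·2017 = 14170
ΔJ = 14170 − 19354 = -5184; ΔV = -11398 − (-15718) = 4320
Score = 5·(-5184) + (-1)·4320 = -30240

-30240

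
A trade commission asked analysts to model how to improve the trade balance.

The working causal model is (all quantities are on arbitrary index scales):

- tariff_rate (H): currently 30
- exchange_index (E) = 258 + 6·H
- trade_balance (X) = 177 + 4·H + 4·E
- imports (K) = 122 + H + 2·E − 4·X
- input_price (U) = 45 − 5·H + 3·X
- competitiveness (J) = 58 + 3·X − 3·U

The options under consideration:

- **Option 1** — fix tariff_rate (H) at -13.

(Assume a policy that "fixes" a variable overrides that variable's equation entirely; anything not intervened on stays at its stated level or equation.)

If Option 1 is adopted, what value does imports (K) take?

-2911

Option 1 (H := -13):
  H = -13
  E = 258 + 6·(-13) = 180
  X = 177 + 4·(-13) + 4·180 = 845
  K = 122 + (-13) + 2·180 − 4·845 = -2911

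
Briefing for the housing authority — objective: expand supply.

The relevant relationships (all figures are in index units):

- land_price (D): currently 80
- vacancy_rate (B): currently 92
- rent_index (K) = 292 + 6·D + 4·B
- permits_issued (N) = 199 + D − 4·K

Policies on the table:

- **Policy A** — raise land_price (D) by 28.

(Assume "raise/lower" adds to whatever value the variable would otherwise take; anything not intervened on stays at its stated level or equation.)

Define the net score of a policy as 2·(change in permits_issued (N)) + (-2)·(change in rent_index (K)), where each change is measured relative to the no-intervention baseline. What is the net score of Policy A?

-1624

Baseline:
  D = 80
  B = 92
  K = 292 + 6·80 + 4·92 = 1140
  N = 199 + 80 − 4·1140 = -4281
Policy A (D + 28):
  D = 80 + 28 = 108
  B = 92
  K = 292 + 6·108 + 4·92 = 1308
  N = 199 + 108 − 4·1308 = -4925
ΔN = -4925 − (-4281) = -644; ΔK = 1308 − 1140 = 168
Score = 2·(-644) + (-2)·168 = -1624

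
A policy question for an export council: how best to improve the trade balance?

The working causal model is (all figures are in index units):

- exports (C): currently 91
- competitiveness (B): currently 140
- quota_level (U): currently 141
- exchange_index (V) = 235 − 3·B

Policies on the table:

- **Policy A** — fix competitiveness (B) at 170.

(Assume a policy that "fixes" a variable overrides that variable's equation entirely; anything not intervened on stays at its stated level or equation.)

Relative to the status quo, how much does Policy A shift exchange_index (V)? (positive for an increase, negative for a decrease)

-90

Baseline:
  B = 140
  V = 235 − 3·140 = -185
Policy A (B := 170):
  B = 170
  V = 235 − 3·170 = -275
Change in V: -275 − (-185) = -90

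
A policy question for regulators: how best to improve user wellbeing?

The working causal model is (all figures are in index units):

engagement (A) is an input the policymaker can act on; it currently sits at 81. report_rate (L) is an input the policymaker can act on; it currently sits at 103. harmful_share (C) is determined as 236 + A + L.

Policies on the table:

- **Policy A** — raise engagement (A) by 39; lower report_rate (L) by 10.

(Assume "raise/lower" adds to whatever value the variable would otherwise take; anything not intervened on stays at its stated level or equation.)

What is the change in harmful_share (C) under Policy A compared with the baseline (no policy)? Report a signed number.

29

Baseline:
  A = 81
  L = 103
  C = 236 + 81 + 103 = 420
Policy A (A + 39, L − 10):
  A = 81 + 39 = 120
  L = 103 − 10 = 93
  C = 236 + 120 + 93 = 449
Change in C: 449 − 420 = 29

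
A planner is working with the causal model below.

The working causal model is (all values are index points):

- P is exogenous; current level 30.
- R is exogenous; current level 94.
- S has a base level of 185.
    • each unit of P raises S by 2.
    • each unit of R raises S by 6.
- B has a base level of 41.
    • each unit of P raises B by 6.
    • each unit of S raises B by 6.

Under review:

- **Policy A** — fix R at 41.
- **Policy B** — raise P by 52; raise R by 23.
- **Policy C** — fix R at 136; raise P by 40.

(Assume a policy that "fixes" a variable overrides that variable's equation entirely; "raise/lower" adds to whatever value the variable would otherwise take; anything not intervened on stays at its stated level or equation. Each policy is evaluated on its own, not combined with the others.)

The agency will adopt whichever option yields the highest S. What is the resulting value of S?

1141

Policy A (R := 41):
  P = 30
  R = 41
  S = 185 + 2·30 + 6·41 = 491
Policy B (P + 52, R + 23):
  P = 30 + 52 = 82
  R = 94 + 23 = 117
  S = 185 + 2·82 + 6·117 = 1051
Policy C (R := 136, P + 40):
  P = 30 + 40 = 70
  R = 136
  S = 185 + 2·70 + 6·136 = 1141
Comparing — Policy A: S=491, Policy B: S=1051, Policy C: S=1141. Highest is 1141 (Policy C).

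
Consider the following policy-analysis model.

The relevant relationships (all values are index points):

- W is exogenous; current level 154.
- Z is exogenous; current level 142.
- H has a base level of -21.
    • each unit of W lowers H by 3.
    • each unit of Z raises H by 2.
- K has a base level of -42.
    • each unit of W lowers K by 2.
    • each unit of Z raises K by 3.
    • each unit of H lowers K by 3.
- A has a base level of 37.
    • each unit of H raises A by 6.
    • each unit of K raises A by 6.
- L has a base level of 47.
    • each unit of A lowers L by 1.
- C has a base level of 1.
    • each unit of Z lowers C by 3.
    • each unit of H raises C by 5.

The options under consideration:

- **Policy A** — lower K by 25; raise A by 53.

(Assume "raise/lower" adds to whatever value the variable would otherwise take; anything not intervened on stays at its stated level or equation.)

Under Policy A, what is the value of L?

-2737

Policy A (K − 25, A + 53):
  W = 154
  Z = 142
  H = -21 − 3·154 + 2·142 = -199
  K = -42 − 2·154 + 3·142 − 3·(-199) (−25 from intervention) = 648
  A = 37 + 6·(-199) + 6·648 (+53 from intervention) = 2784
  L = 47 − 2784 = -2737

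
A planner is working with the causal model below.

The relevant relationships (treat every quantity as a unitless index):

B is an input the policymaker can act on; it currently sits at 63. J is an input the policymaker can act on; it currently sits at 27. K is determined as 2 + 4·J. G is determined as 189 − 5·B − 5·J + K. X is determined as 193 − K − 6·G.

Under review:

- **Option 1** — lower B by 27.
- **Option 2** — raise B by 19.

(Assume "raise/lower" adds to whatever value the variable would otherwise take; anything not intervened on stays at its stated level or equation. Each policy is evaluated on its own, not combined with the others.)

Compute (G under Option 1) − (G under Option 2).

Option 1 (B − 27):
  B = 63 − 27 = 36
  J = 27
  K = 2 + 4·27 = 110
  G = 189 − 5·36 − 5·27 + 110 = -16
Option 2 (B + 19):
  B = 63 + 19 = 82
  J = 27
  K = 2 + 4·27 = 110
  G = 189 − 5·82 − 5·27 + 110 = -246
G: -16 − (-246) = 230

230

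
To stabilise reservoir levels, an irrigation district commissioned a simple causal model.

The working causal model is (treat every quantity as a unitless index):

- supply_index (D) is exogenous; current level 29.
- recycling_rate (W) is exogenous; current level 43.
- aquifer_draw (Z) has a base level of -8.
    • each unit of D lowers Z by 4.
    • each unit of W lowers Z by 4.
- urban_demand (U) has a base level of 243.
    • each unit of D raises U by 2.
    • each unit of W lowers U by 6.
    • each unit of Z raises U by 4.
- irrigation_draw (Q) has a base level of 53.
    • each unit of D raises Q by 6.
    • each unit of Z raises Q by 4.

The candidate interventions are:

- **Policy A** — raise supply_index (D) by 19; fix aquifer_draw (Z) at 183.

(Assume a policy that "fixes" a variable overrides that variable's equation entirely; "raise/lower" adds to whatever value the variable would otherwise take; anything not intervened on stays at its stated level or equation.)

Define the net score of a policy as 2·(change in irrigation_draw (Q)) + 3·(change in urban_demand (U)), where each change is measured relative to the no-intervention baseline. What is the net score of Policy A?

Baseline:
  D = 29
  W = 43
  Z = -8 − 4·29 − 4·43 = -296
  U = 243 + 2·29 − 6·43 + 4·(-296) = -1141
  Q = 53 + 6·29 + 4·(-296) = -957
Policy A (D + 19, Z := 183):
  D = 29 + 19 = 48
  W = 43
  Z = 183
  U = 243 + 2·48 − 6·43 + 4·183 = 813
  Q = 53 + 6·48 + 4·183 = 1073
ΔQ = 1073 − (-957) = 2030; ΔU = 813 − (-1141) = 1954
Score = 2·2030 + 3·1954 = 9922

9922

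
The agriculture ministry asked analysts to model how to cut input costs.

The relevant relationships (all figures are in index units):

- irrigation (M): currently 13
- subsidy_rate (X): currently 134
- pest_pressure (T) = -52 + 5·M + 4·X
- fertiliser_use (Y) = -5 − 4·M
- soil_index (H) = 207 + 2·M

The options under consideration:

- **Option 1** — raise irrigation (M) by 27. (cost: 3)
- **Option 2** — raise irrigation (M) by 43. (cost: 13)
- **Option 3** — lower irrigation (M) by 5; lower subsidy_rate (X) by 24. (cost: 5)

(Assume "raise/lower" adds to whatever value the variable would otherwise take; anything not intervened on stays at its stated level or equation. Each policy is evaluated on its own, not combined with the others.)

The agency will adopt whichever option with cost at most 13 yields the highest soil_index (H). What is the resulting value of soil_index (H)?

319

Option 1 (M + 27):
  M = 13 + 27 = 40
  H = 207 + 2·40 = 287
Option 2 (M + 43):
  M = 13 + 43 = 56
  H = 207 + 2·56 = 319
Option 3 (M − 5, X − 24):
  M = 13 − 5 = 8
  H = 207 + 2·8 = 223
Comparing — Option 1: H=287, Option 2: H=319, Option 3: H=223. Highest is 319 (Option 2).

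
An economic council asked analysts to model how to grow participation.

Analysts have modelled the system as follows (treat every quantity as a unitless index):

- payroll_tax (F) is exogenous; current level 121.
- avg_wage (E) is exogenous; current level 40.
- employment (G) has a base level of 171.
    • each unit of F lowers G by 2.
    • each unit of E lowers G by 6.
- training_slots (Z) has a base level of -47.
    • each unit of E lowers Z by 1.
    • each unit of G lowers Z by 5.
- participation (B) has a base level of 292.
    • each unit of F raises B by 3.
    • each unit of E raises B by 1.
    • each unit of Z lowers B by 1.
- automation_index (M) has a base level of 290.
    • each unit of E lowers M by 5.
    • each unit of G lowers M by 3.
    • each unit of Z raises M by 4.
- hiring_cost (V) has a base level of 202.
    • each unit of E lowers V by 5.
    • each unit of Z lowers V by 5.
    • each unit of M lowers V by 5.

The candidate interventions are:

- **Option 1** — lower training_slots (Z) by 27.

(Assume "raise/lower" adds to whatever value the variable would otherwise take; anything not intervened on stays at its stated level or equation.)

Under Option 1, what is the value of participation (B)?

Option 1 (Z − 27):
  F = 121
  E = 40
  G = 171 − 2·121 − 6·40 = -311
  Z = -47 − 40 − 5·(-311) (−27 from intervention) = 1441
  B = 292 + 3·121 + 40 − 1441 = -746

-746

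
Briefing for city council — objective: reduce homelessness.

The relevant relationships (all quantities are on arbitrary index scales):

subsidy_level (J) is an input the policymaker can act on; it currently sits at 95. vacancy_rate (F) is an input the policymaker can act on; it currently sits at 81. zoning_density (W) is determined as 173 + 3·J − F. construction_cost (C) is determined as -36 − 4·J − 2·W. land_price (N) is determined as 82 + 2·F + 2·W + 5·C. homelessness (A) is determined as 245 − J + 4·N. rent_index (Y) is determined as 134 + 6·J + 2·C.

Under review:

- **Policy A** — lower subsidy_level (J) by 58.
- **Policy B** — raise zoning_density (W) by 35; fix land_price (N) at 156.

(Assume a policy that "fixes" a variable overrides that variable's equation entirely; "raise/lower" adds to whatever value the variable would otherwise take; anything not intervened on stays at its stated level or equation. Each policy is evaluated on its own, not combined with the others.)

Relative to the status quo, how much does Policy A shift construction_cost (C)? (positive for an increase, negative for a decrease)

580

Baseline:
  J = 95
  F = 81
  W = 173 + 3·95 − 81 = 377
  C = -36 − 4·95 − 2·377 = -1170
Policy A (J − 58):
  J = 95 − 58 = 37
  F = 81
  W = 173 + 3·37 − 81 = 203
  C = -36 − 4·37 − 2·203 = -590
Change in C: -590 − (-1170) = 580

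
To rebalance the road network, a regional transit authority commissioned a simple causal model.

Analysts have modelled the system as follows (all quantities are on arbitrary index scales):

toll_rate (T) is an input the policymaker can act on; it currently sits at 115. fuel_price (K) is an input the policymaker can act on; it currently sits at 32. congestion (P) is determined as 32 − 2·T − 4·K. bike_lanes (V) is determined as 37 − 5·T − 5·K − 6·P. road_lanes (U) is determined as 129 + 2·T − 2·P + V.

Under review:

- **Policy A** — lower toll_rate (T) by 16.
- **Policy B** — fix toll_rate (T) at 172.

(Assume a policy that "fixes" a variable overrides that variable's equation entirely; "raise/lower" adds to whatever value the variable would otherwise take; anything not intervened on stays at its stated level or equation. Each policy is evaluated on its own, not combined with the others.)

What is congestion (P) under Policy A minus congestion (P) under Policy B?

Policy A (T − 16):
  T = 115 − 16 = 99
  K = 32
  P = 32 − 2·99 − 4·32 = -294
Policy B (T := 172):
  T = 172
  K = 32
  P = 32 − 2·172 − 4·32 = -440
P: -294 − (-440) = 146

146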